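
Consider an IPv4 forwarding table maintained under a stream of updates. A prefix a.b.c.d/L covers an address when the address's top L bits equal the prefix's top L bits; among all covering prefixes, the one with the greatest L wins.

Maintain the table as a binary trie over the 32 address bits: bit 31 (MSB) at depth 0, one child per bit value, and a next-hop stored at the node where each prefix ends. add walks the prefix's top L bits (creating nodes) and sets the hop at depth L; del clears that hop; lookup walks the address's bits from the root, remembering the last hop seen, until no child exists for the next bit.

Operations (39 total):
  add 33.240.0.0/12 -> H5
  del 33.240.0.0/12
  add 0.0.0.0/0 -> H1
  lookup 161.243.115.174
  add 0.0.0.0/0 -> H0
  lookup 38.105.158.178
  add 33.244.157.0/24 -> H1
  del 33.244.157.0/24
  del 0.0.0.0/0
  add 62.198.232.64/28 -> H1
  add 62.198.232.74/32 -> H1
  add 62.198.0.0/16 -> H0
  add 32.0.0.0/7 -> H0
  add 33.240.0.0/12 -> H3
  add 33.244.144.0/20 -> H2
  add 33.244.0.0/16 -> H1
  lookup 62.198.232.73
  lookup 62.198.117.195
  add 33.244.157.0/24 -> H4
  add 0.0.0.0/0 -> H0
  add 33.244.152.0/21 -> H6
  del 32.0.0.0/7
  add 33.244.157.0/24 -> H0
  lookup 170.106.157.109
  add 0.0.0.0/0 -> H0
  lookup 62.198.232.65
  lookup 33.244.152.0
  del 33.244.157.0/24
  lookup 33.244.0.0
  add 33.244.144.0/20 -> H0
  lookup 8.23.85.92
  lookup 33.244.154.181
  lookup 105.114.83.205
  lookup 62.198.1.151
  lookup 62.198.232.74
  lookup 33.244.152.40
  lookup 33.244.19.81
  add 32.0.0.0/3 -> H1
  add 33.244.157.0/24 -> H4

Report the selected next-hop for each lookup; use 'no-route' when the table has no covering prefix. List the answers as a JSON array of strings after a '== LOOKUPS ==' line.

Process each operation:
  + 33.240.0.0/12 (H5) depth=12
  - 33.240.0.0/12 clear@12
  + 0.0.0.0/0 (H1) depth=0
  ? 161.243.115.174  path d0:H1  best=H1
  + 0.0.0.0/0 (H0) depth=0
  ? 38.105.158.178  path d0:H0→d1:-→d2:-→d3:-→d4:-→d5:-  best=H0
  + 33.244.157.0/24 (H1) depth=24
  - 33.244.157.0/24 clear@24
  - 0.0.0.0/0 clear@0
  + 62.198.232.64/28 (H1) depth=28
  + 62.198.232.74/32 (H1) depth=32
  + 62.198.0.0/16 (H0) depth=16
  + 32.0.0.0/7 (H0) depth=7
  + 33.240.0.0/12 (H3) depth=12
  + 33.244.144.0/20 (H2) depth=20
  + 33.244.0.0/16 (H1) depth=16
  ? 62.198.232.73  path d0:-→d1:-→d2:-→d3:-→d4:-→d5:-→d6:-→d7:-→d8:-→d9:-→d10:-→d11:-→d12:-→d13:-→d14:-→d15:-→d16:H0→d17:-→d18:-→d19:-→d20:-→d21:-→d22:-→d23:-→d24:-→d25:-→d26:-→d27:-→d28:H1→d29:-→d30:-  best=H1
  ? 62.198.117.195  path d0:-→d1:-→d2:-→d3:-→d4:-→d5:-→d6:-→d7:-→d8:-→d9:-→d10:-→d11:-→d12:-→d13:-→d14:-→d15:-→d16:H0  best=H0
  + 33.244.157.0/24 (H4) depth=24
  + 0.0.0.0/0 (H0) depth=0
  + 33.244.152.0/21 (H6) depth=21
  - 32.0.0.0/7 clear@7
  + 33.244.157.0/24 (H0) depth=24
  ? 170.106.157.109  path d0:H0  best=H0
  + 0.0.0.0/0 (H0) depth=0
  ? 62.198.232.65  path d0:H0→d1:-→d2:-→d3:-→d4:-→d5:-→d6:-→d7:-→d8:-→d9:-→d10:-→d11:-→d12:-→d13:-→d14:-→d15:-→d16:H0→d17:-→d18:-→d19:-→d20:-→d21:-→d22:-→d23:-→d24:-→d25:-→d26:-→d27:-→d28:H1  best=H1
  ? 33.244.152.0  path d0:H0→d1:-→d2:-→d3:-→d4:-→d5:-→d6:-→d7:-→d8:-→d9:-→d10:-→d11:-→d12:H3→d13:-→d14:-→d15:-→d16:H1→d17:-→d18:-→d19:-→d20:H2→d21:H6  best=H6
  - 33.244.157.0/24 clear@24
  ? 33.244.0.0  path d0:H0→d1:-→d2:-→d3:-→d4:-→d5:-→d6:-→d7:-→d8:-→d9:-→d10:-→d11:-→d12:H3→d13:-→d14:-→d15:-→d16:H1  best=H1
  + 33.244.144.0/20 (H0) depth=20
  ? 8.23.85.92  path d0:H0→d1:-→d2:-  best=H0
  ? 33.244.154.181  path d0:H0→d1:-→d2:-→d3:-→d4:-→d5:-→d6:-→d7:-→d8:-→d9:-→d10:-→d11:-→d12:H3→d13:-→d14:-→d15:-→d16:H1→d17:-→d18:-→d19:-→d20:H0→d21:H6  best=H6
  ? 105.114.83.205  path d0:H0→d1:-  best=H0
  ? 62.198.1.151  path d0:H0→d1:-→d2:-→d3:-→d4:-→d5:-→d6:-→d7:-→d8:-→d9:-→d10:-→d11:-→d12:-→d13:-→d14:-→d15:-→d16:H0  best=H0
  ? 62.198.232.74  path d0:H0→d1:-→d2:-→d3:-→d4:-→d5:-→d6:-→d7:-→d8:-→d9:-→d10:-→d11:-→d12:-→d13:-→d14:-→d15:-→d16:H0→d17:-→d18:-→d19:-→d20:-→d21:-→d22:-→d23:-→d24:-→d25:-→d26:-→d27:-→d28:H1→d29:-→d30:-→d31:-→d32:H1  best=H1
  ? 33.244.152.40  path d0:H0→d1:-→d2:-→d3:-→d4:-→d5:-→d6:-→d7:-→d8:-→d9:-→d10:-→d11:-→d12:H3→d13:-→d14:-→d15:-→d16:H1→d17:-→d18:-→d19:-→d20:H0→d21:H6  best=H6
  ? 33.244.19.81  path d0:H0→d1:-→d2:-→d3:-→d4:-→d5:-→d6:-→d7:-→d8:-→d9:-→d10:-→d11:-→d12:H3→d13:-→d14:-→d15:-→d16:H1  best=H1
  + 32.0.0.0/3 (H1) depth=3
  + 33.244.157.0/24 (H4) depth=24

== LOOKUPS ==
["H1","H0","H1","H0","H0","H1","H6","H1","H0","H6","H0","H0","H1","H6","H1"]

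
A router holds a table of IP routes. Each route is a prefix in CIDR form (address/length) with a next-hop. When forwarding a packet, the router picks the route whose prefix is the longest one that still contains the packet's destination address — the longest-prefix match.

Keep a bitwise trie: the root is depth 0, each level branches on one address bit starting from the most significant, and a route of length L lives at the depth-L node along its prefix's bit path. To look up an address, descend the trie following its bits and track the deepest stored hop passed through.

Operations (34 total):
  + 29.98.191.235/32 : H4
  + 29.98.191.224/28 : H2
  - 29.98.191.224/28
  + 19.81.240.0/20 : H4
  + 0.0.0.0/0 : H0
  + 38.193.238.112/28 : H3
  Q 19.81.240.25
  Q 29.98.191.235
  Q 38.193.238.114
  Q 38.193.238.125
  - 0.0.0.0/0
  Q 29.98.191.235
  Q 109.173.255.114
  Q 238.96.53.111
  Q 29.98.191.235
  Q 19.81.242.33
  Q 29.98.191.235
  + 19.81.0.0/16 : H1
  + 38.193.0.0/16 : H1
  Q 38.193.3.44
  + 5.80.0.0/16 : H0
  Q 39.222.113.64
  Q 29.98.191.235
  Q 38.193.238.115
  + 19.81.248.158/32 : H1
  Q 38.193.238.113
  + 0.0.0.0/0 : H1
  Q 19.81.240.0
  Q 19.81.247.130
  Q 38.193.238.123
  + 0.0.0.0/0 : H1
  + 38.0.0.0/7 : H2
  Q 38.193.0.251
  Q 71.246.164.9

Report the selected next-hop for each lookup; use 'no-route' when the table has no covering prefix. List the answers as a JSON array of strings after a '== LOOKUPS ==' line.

Process each operation:
  + 29.98.191.235/32 (H4) depth=32
  + 29.98.191.224/28 (H2) depth=28
  del 29.98.191.224/28 (clear depth 28)
  + 19.81.240.0/20 (H4) depth=20
  + 0.0.0.0/0 (H0) depth=0
  + 38.193.238.112/28 (H3) depth=28
  lookup 19.81.240.25: bits 00010011010100011111 walk d0:H0→d1:-→d2:-→d3:-→d4:-→d5:-→d6:-→d7:-→d8:-→d9:-→d10:-→d11:-→d12:-→d13:-→d14:-→d15:-→d16:-→d17:-→d18:-→d19:-→d20:H4 -> H4
  lookup 29.98.191.235: bits 00011101011000101011111111101011 walk d0:H0→d1:-→d2:-→d3:-→d4:-→d5:-→d6:-→d7:-→d8:-→d9:-→d10:-→d11:-→d12:-→d13:-→d14:-→d15:-→d16:-→d17:-→d18:-→d19:-→d20:-→d21:-→d22:-→d23:-→d24:-→d25:-→d26:-→d27:-→d28:-→d29:-→d30:-→d31:-→d32:H4 -> H4
  lookup 38.193.238.114: bits 0010011011000001111011100111 walk d0:H0→d1:-→d2:-→d3:-→d4:-→d5:-→d6:-→d7:-→d8:-→d9:-→d10:-→d11:-→d12:-→d13:-→d14:-→d15:-→d16:-→d17:-→d18:-→d19:-→d20:-→d21:-→d22:-→d23:-→d24:-→d25:-→d26:-→d27:-→d28:H3 -> H3
  lookup 38.193.238.125: bits 0010011011000001111011100111 walk d0:H0→d1:-→d2:-→d3:-→d4:-→d5:-→d6:-→d7:-→d8:-→d9:-→d10:-→d11:-→d12:-→d13:-→d14:-→d15:-→d16:-→d17:-→d18:-→d19:-→d20:-→d21:-→d22:-→d23:-→d24:-→d25:-→d26:-→d27:-→d28:H3 -> H3
  del 0.0.0.0/0 (clear depth 0)
  lookup 29.98.191.235: bits 00011101011000101011111111101011 walk d0:-→d1:-→d2:-→d3:-→d4:-→d5:-→d6:-→d7:-→d8:-→d9:-→d10:-→d11:-→d12:-→d13:-→d14:-→d15:-→d16:-→d17:-→d18:-→d19:-→d20:-→d21:-→d22:-→d23:-→d24:-→d25:-→d26:-→d27:-→d28:-→d29:-→d30:-→d31:-→d32:H4 -> H4
  lookup 109.173.255.114: bits 0 walk d0:-→d1:- -> no-route
  lookup 238.96.53.111: bits ε walk d0:- -> no-route
  lookup 29.98.191.235: bits 00011101011000101011111111101011 walk d0:-→d1:-→d2:-→d3:-→d4:-→d5:-→d6:-→d7:-→d8:-→d9:-→d10:-→d11:-→d12:-→d13:-→d14:-→d15:-→d16:-→d17:-→d18:-→d19:-→d20:-→d21:-→d22:-→d23:-→d24:-→d25:-→d26:-→d27:-→d28:-→d29:-→d30:-→d31:-→d32:H4 -> H4
  lookup 19.81.242.33: bits 00010011010100011111 walk d0:-→d1:-→d2:-→d3:-→d4:-→d5:-→d6:-→d7:-→d8:-→d9:-→d10:-→d11:-→d12:-→d13:-→d14:-→d15:-→d16:-→d17:-→d18:-→d19:-→d20:H4 -> H4
  lookup 29.98.191.235: bits 00011101011000101011111111101011 walk d0:-→d1:-→d2:-→d3:-→d4:-→d5:-→d6:-→d7:-→d8:-→d9:-→d10:-→d11:-→d12:-→d13:-→d14:-→d15:-→d16:-→d17:-→d18:-→d19:-→d20:-→d21:-→d22:-→d23:-→d24:-→d25:-→d26:-→d27:-→d28:-→d29:-→d30:-→d31:-→d32:H4 -> H4
  + 19.81.0.0/16 (H1) depth=16
  + 38.193.0.0/16 (H1) depth=16
  lookup 38.193.3.44: bits 0010011011000001 walk d0:-→d1:-→d2:-→d3:-→d4:-→d5:-→d6:-→d7:-→d8:-→d9:-→d10:-→d11:-→d12:-→d13:-→d14:-→d15:-→d16:H1 -> H1
  + 5.80.0.0/16 (H0) depth=16
  lookup 39.222.113.64: bits 0010011 walk d0:-→d1:-→d2:-→d3:-→d4:-→d5:-→d6:-→d7:- -> no-route
  lookup 29.98.191.235: bits 00011101011000101011111111101011 walk d0:-→d1:-→d2:-→d3:-→d4:-→d5:-→d6:-→d7:-→d8:-→d9:-→d10:-→d11:-→d12:-→d13:-→d14:-→d15:-→d16:-→d17:-→d18:-→d19:-→d20:-→d21:-→d22:-→d23:-→d24:-→d25:-→d26:-→d27:-→d28:-→d29:-→d30:-→d31:-→d32:H4 -> H4
  lookup 38.193.238.115: bits 0010011011000001111011100111 walk d0:-→d1:-→d2:-→d3:-→d4:-→d5:-→d6:-→d7:-→d8:-→d9:-→d10:-→d11:-→d12:-→d13:-→d14:-→d15:-→d16:H1→d17:-→d18:-→d19:-→d20:-→d21:-→d22:-→d23:-→d24:-→d25:-→d26:-→d27:-→d28:H3 -> H3
  + 19.81.248.158/32 (H1) depth=32
  lookup 38.193.238.113: bits 0010011011000001111011100111 walk d0:-→d1:-→d2:-→d3:-→d4:-→d5:-→d6:-→d7:-→d8:-→d9:-→d10:-→d11:-→d12:-→d13:-→d14:-→d15:-→d16:H1→d17:-→d18:-→d19:-→d20:-→d21:-→d22:-→d23:-→d24:-→d25:-→d26:-→d27:-→d28:H3 -> H3
  + 0.0.0.0/0 (H1) depth=0
  lookup 19.81.240.0: bits 00010011010100011111 walk d0:H1→d1:-→d2:-→d3:-→d4:-→d5:-→d6:-→d7:-→d8:-→d9:-→d10:-→d11:-→d12:-→d13:-→d14:-→d15:-→d16:H1→d17:-→d18:-→d19:-→d20:H4 -> H4
  lookup 19.81.247.130: bits 00010011010100011111 walk d0:H1→d1:-→d2:-→d3:-→d4:-→d5:-→d6:-→d7:-→d8:-→d9:-→d10:-→d11:-→d12:-→d13:-→d14:-→d15:-→d16:H1→d17:-→d18:-→d19:-→d20:H4 -> H4
  lookup 38.193.238.123: bits 0010011011000001111011100111 walk d0:H1→d1:-→d2:-→d3:-→d4:-→d5:-→d6:-→d7:-→d8:-→d9:-→d10:-→d11:-→d12:-→d13:-→d14:-→d15:-→d16:H1→d17:-→d18:-→d19:-→d20:-→d21:-→d22:-→d23:-→d24:-→d25:-→d26:-→d27:-→d28:H3 -> H3
  + 0.0.0.0/0 (H1) depth=0
  + 38.0.0.0/7 (H2) depth=7
  lookup 38.193.0.251: bits 0010011011000001 walk d0:H1→d1:-→d2:-→d3:-→d4:-→d5:-→d6:-→d7:H2→d8:-→d9:-→d10:-→d11:-→d12:-→d13:-→d14:-→d15:-→d16:H1 -> H1
  lookup 71.246.164.9: bits 0 walk d0:H1→d1:- -> H1

== LOOKUPS ==
["H4","H4","H3","H3","H4","no-route","no-route","H4","H4","H4","H1","no-route","H4","H3","H3","H4","H4","H3","H1","H1"]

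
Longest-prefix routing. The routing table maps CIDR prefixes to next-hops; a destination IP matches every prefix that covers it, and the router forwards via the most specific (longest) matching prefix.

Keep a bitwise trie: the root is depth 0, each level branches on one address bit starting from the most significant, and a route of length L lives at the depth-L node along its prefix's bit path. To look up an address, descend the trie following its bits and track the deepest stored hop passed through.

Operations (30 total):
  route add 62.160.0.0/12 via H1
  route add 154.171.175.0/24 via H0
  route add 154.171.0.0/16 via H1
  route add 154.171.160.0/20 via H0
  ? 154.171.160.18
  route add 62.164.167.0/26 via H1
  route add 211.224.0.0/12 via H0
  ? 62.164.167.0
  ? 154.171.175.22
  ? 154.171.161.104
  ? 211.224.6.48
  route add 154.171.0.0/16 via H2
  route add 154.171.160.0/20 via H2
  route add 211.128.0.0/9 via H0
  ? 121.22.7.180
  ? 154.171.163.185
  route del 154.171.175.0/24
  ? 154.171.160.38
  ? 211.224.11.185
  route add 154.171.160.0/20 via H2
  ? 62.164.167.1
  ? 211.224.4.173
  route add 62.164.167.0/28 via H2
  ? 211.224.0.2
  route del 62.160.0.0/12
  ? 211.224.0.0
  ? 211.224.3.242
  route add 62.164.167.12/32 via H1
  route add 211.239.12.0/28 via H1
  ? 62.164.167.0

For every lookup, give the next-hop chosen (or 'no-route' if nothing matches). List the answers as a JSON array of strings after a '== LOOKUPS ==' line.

Trace:
  + 62.160.0.0/12 (H1) depth=12
  + 154.171.175.0/24 (H0) depth=24
  + 154.171.0.0/16 (H1) depth=16
  + 154.171.160.0/20 (H0) depth=20
  ? 154.171.160.18  path d0:-→d1:-→d2:-→d3:-→d4:-→d5:-→d6:-→d7:-→d8:-→d9:-→d10:-→d11:-→d12:-→d13:-→d14:-→d15:-→d16:H1→d17:-→d18:-→d19:-→d20:H0  best=H0
  + 62.164.167.0/26 (H1) depth=26
  + 211.224.0.0/12 (H0) depth=12
  ? 62.164.167.0  path d0:-→d1:-→d2:-→d3:-→d4:-→d5:-→d6:-→d7:-→d8:-→d9:-→d10:-→d11:-→d12:H1→d13:-→d14:-→d15:-→d16:-→d17:-→d18:-→d19:-→d20:-→d21:-→d22:-→d23:-→d24:-→d25:-→d26:H1  best=H1
  ? 154.171.175.22  path d0:-→d1:-→d2:-→d3:-→d4:-→d5:-→d6:-→d7:-→d8:-→d9:-→d10:-→d11:-→d12:-→d13:-→d14:-→d15:-→d16:H1→d17:-→d18:-→d19:-→d20:H0→d21:-→d22:-→d23:-→d24:H0  best=H0
  ? 154.171.161.104  path d0:-→d1:-→d2:-→d3:-→d4:-→d5:-→d6:-→d7:-→d8:-→d9:-→d10:-→d11:-→d12:-→d13:-→d14:-→d15:-→d16:H1→d17:-→d18:-→d19:-→d20:H0  best=H0
  ? 211.224.6.48  path d0:-→d1:-→d2:-→d3:-→d4:-→d5:-→d6:-→d7:-→d8:-→d9:-→d10:-→d11:-→d12:H0  best=H0
  + 154.171.0.0/16 (H2) depth=16
  + 154.171.160.0/20 (H2) depth=20
  + 211.128.0.0/9 (H0) depth=9
  ? 121.22.7.180  path d0:-→d1:-  best=no-route
  ? 154.171.163.185  path d0:-→d1:-→d2:-→d3:-→d4:-→d5:-→d6:-→d7:-→d8:-→d9:-→d10:-→d11:-→d12:-→d13:-→d14:-→d15:-→d16:H2→d17:-→d18:-→d19:-→d20:H2  best=H2
  - 154.171.175.0/24 clear@24
  ? 154.171.160.38  path d0:-→d1:-→d2:-→d3:-→d4:-→d5:-→d6:-→d7:-→d8:-→d9:-→d10:-→d11:-→d12:-→d13:-→d14:-→d15:-→d16:H2→d17:-→d18:-→d19:-→d20:H2  best=H2
  ? 211.224.11.185  path d0:-→d1:-→d2:-→d3:-→d4:-→d5:-→d6:-→d7:-→d8:-→d9:H0→d10:-→d11:-→d12:H0  best=H0
  + 154.171.160.0/20 (H2) depth=20
  ? 62.164.167.1  path d0:-→d1:-→d2:-→d3:-→d4:-→d5:-→d6:-→d7:-→d8:-→d9:-→d10:-→d11:-→d12:H1→d13:-→d14:-→d15:-→d16:-→d17:-→d18:-→d19:-→d20:-→d21:-→d22:-→d23:-→d24:-→d25:-→d26:H1  best=H1
  ? 211.224.4.173  path d0:-→d1:-→d2:-→d3:-→d4:-→d5:-→d6:-→d7:-→d8:-→d9:H0→d10:-→d11:-→d12:H0  best=H0
  + 62.164.167.0/28 (H2) depth=28
  ? 211.224.0.2  path d0:-→d1:-→d2:-→d3:-→d4:-→d5:-→d6:-→d7:-→d8:-→d9:H0→d10:-→d11:-→d12:H0  best=H0
  - 62.160.0.0/12 clear@12
  ? 211.224.0.0  path d0:-→d1:-→d2:-→d3:-→d4:-→d5:-→d6:-→d7:-→d8:-→d9:H0→d10:-→d11:-→d12:H0  best=H0
  ? 211.224.3.242  path d0:-→d1:-→d2:-→d3:-→d4:-→d5:-→d6:-→d7:-→d8:-→d9:H0→d10:-→d11:-→d12:H0  best=H0
  + 62.164.167.12/32 (H1) depth=32
  + 211.239.12.0/28 (H1) depth=28
  ? 62.164.167.0  path d0:-→d1:-→d2:-→d3:-→d4:-→d5:-→d6:-→d7:-→d8:-→d9:-→d10:-→d11:-→d12:-→d13:-→d14:-→d15:-→d16:-→d17:-→d18:-→d19:-→d20:-→d21:-→d22:-→d23:-→d24:-→d25:-→d26:H1→d27:-→d28:H2  best=H2

== LOOKUPS ==
["H0","H1","H0","H0","H0","no-route","H2","H2","H0","H1","H0","H0","H0","H0","H2"]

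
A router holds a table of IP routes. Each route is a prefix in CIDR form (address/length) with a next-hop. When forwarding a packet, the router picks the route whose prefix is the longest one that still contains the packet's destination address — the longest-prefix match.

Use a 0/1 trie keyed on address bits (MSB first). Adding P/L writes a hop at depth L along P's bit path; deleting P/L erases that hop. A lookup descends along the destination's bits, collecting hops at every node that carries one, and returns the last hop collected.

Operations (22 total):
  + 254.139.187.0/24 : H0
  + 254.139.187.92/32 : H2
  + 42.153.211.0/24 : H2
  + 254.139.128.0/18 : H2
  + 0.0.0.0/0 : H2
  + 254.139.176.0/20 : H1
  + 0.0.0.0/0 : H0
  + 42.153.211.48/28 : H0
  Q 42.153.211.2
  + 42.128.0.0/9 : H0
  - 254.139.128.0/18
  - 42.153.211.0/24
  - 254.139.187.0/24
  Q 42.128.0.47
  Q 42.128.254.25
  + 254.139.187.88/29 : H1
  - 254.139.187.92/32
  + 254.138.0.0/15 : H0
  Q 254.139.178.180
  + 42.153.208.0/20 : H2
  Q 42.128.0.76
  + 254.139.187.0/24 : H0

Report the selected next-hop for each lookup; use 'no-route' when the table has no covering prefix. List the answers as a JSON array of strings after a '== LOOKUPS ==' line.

Trace:
  + 254.139.187.0/24 (H0) depth=24
  + 254.139.187.92/32 (H2) depth=32
  + 42.153.211.0/24 (H2) depth=24
  + 254.139.128.0/18 (H2) depth=18
  + 0.0.0.0/0 (H2) depth=0
  + 254.139.176.0/20 (H1) depth=20
  + 0.0.0.0/0 (H0) depth=0
  + 42.153.211.48/28 (H0) depth=28
  Q 42.153.211.2: descend 00101010100110011101001100 ; hops seen [H0,H2] ; pick H2
  + 42.128.0.0/9 (H0) depth=9
  - 254.139.128.0/18 clear@18
  - 42.153.211.0/24 clear@24
  - 254.139.187.0/24 clear@24
  Q 42.128.0.47: descend 00101010100 ; hops seen [H0,H0] ; pick H0
  Q 42.128.254.25: descend 00101010100 ; hops seen [H0,H0] ; pick H0
  + 254.139.187.88/29 (H1) depth=29
  - 254.139.187.92/32 clear@32
  + 254.138.0.0/15 (H0) depth=15
  Q 254.139.178.180: descend 11111110100010111011 ; hops seen [H0,H0,H1] ; pick H1
  + 42.153.208.0/20 (H2) depth=20
  Q 42.128.0.76: descend 00101010100 ; hops seen [H0,H0] ; pick H0
  + 254.139.187.0/24 (H0) depth=24

== LOOKUPS ==
["H2","H0","H0","H1","H0"]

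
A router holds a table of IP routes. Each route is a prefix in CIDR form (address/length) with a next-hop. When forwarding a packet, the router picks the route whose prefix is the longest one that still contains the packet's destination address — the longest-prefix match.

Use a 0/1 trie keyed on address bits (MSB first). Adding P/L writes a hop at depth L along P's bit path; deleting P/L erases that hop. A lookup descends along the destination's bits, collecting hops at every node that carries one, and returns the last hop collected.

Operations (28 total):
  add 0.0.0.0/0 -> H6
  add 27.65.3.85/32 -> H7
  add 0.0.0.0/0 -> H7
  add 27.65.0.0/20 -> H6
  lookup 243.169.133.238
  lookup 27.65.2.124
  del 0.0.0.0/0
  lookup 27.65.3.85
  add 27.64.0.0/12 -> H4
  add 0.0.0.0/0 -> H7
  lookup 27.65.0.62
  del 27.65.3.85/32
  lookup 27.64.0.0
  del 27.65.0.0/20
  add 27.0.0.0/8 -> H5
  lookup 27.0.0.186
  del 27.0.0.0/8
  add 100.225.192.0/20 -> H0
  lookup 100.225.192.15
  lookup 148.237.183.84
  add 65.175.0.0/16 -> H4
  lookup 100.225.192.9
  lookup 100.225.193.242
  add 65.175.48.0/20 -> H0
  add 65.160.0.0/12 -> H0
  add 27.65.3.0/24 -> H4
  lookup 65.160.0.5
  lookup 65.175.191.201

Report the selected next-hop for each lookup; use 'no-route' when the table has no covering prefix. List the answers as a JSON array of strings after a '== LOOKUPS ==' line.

Trace:
  add 0.0.0.0/0 -> H6 at depth 0
  add 27.65.3.85/32 -> H7 at depth 32
  add 0.0.0.0/0 -> H7 at depth 0
  add 27.65.0.0/20 -> H6 at depth 20
  lookup 243.169.133.238: bits ε walk d0:H7 -> H7
  lookup 27.65.2.124: bits 00011011010000010000001 walk d0:H7→d1:-→d2:-→d3:-→d4:-→d5:-→d6:-→d7:-→d8:-→d9:-→d10:-→d11:-→d12:-→d13:-→d14:-→d15:-→d16:-→d17:-→d18:-→d19:-→d20:H6→d21:-→d22:-→d23:- -> H6
  - 0.0.0.0/0 clear@0
  lookup 27.65.3.85: bits 00011011010000010000001101010101 walk d0:-→d1:-→d2:-→d3:-→d4:-→d5:-→d6:-→d7:-→d8:-→d9:-→d10:-→d11:-→d12:-→d13:-→d14:-→d15:-→d16:-→d17:-→d18:-→d19:-→d20:H6→d21:-→d22:-→d23:-→d24:-→d25:-→d26:-→d27:-→d28:-→d29:-→d30:-→d31:-→d32:H7 -> H7
  add 27.64.0.0/12 -> H4 at depth 12
  add 0.0.0.0/0 -> H7 at depth 0
  lookup 27.65.0.62: bits 0001101101000001000000 walk d0:H7→d1:-→d2:-→d3:-→d4:-→d5:-→d6:-→d7:-→d8:-→d9:-→d10:-→d11:-→d12:H4→d13:-→d14:-→d15:-→d16:-→d17:-→d18:-→d19:-→d20:H6→d21:-→d22:- -> H6
  - 27.65.3.85/32 clear@32
  lookup 27.64.0.0: bits 000110110100000 walk d0:H7→d1:-→d2:-→d3:-→d4:-→d5:-→d6:-→d7:-→d8:-→d9:-→d10:-→d11:-→d12:H4→d13:-→d14:-→d15:- -> H4
  - 27.65.0.0/20 clear@20
  add 27.0.0.0/8 -> H5 at depth 8
  lookup 27.0.0.186: bits 000110110 walk d0:H7→d1:-→d2:-→d3:-→d4:-→d5:-→d6:-→d7:-→d8:H5→d9:- -> H5
  - 27.0.0.0/8 clear@8
  add 100.225.192.0/20 -> H0 at depth 20
  lookup 100.225.192.15: bits 01100100111000011100 walk d0:H7→d1:-→d2:-→d3:-→d4:-→d5:-→d6:-→d7:-→d8:-→d9:-→d10:-→d11:-→d12:-→d13:-→d14:-→d15:-→d16:-→d17:-→d18:-→d19:-→d20:H0 -> H0
  lookup 148.237.183.84: bits ε walk d0:H7 -> H7
  add 65.175.0.0/16 -> H4 at depth 16
  lookup 100.225.192.9: bits 01100100111000011100 walk d0:H7→d1:-→d2:-→d3:-→d4:-→d5:-→d6:-→d7:-→d8:-→d9:-→d10:-→d11:-→d12:-→d13:-→d14:-→d15:-→d16:-→d17:-→d18:-→d19:-→d20:H0 -> H0
  lookup 100.225.193.242: bits 01100100111000011100 walk d0:H7→d1:-→d2:-→d3:-→d4:-→d5:-→d6:-→d7:-→d8:-→d9:-→d10:-→d11:-→d12:-→d13:-→d14:-→d15:-→d16:-→d17:-→d18:-→d19:-→d20:H0 -> H0
  add 65.175.48.0/20 -> H0 at depth 20
  add 65.160.0.0/12 -> H0 at depth 12
  add 27.65.3.0/24 -> H4 at depth 24
  lookup 65.160.0.5: bits 010000011010 walk d0:H7→d1:-→d2:-→d3:-→d4:-→d5:-→d6:-→d7:-→d8:-→d9:-→d10:-→d11:-→d12:H0 -> H0
  lookup 65.175.191.201: bits 0100000110101111 walk d0:H7→d1:-→d2:-→d3:-→d4:-→d5:-→d6:-→d7:-→d8:-→d9:-→d10:-→d11:-→d12:H0→d13:-→d14:-→d15:-→d16:H4 -> H4

== LOOKUPS ==
["H7","H6","H7","H6","H4","H5","H0","H7","H0","H0","H0","H4"]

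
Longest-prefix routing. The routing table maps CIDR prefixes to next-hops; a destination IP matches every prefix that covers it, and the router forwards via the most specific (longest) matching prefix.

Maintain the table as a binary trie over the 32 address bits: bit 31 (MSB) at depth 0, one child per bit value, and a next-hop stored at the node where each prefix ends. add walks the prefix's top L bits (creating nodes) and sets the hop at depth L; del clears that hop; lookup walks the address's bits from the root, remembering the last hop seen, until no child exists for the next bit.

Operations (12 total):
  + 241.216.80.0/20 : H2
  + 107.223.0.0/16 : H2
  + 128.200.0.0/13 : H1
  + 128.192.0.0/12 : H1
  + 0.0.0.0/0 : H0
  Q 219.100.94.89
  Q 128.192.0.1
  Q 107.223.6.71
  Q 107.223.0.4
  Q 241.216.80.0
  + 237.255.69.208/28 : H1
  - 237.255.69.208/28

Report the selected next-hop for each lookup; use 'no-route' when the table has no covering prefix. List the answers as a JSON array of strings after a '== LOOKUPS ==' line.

Trace:
  + 241.216.80.0/20 (H2) depth=20
  + 107.223.0.0/16 (H2) depth=16
  + 128.200.0.0/13 (H1) depth=13
  + 128.192.0.0/12 (H1) depth=12
  + 0.0.0.0/0 (H0) depth=0
  Q 219.100.94.89: descend 11 ; hops seen [H0] ; pick H0
  Q 128.192.0.1: descend 100000001100 ; hops seen [H0,H1] ; pick H1
  Q 107.223.6.71: descend 0110101111011111 ; hops seen [H0,H2] ; pick H2
  Q 107.223.0.4: descend 0110101111011111 ; hops seen [H0,H2] ; pick H2
  Q 241.216.80.0: descend 11110001110110000101 ; hops seen [H0,H2] ; pick H2
  + 237.255.69.208/28 (H1) depth=28
  del 237.255.69.208/28 (clear depth 28)

== LOOKUPS ==
["H0","H1","H2","H2","H2"]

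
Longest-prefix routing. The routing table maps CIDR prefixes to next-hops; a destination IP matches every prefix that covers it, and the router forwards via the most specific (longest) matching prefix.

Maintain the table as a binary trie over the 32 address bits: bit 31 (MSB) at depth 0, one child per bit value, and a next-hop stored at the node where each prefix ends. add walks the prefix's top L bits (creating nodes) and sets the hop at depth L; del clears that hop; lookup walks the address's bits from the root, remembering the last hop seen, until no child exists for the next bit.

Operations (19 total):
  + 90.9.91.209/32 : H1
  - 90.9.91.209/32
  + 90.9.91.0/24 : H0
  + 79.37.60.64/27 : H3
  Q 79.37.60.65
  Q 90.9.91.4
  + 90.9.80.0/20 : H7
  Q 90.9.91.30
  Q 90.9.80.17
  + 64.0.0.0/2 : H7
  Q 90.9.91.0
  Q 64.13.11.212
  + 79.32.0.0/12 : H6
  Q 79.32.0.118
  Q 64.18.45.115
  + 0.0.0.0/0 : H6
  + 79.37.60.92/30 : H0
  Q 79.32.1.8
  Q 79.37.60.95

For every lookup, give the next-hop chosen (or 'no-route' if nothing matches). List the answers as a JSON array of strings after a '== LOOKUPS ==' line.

Apply in order:
  add 90.9.91.209/32 -> H1 at depth 32
  del 90.9.91.209/32 (clear depth 32)
  add 90.9.91.0/24 -> H0 at depth 24
  add 79.37.60.64/27 -> H3 at depth 27
  Q 79.37.60.65: descend 010011110010010100111100010 ; hops seen [H3] ; pick H3
  Q 90.9.91.4: descend 010110100000100101011011 ; hops seen [H0] ; pick H0
  add 90.9.80.0/20 -> H7 at depth 20
  Q 90.9.91.30: descend 010110100000100101011011 ; hops seen [H7,H0] ; pick H0
  Q 90.9.80.17: descend 01011010000010010101 ; hops seen [H7] ; pick H7
  add 64.0.0.0/2 -> H7 at depth 2
  Q 90.9.91.0: descend 010110100000100101011011 ; hops seen [H7,H7,H0] ; pick H0
  Q 64.13.11.212: descend 0100 ; hops seen [H7] ; pick H7
  add 79.32.0.0/12 -> H6 at depth 12
  Q 79.32.0.118: descend 0100111100100 ; hops seen [H7,H6] ; pick H6
  Q 64.18.45.115: descend 0100 ; hops seen [H7] ; pick H7
  add 0.0.0.0/0 -> H6 at depth 0
  add 79.37.60.92/30 -> H0 at depth 30
  Q 79.32.1.8: descend 0100111100100 ; hops seen [H6,H7,H6] ; pick H6
  Q 79.37.60.95: descend 010011110010010100111100010111 ; hops seen [H6,H7,H6,H3,H0] ; pick H0

== LOOKUPS ==
["H3","H0","H0","H7","H0","H7","H6","H7","H6","H0"]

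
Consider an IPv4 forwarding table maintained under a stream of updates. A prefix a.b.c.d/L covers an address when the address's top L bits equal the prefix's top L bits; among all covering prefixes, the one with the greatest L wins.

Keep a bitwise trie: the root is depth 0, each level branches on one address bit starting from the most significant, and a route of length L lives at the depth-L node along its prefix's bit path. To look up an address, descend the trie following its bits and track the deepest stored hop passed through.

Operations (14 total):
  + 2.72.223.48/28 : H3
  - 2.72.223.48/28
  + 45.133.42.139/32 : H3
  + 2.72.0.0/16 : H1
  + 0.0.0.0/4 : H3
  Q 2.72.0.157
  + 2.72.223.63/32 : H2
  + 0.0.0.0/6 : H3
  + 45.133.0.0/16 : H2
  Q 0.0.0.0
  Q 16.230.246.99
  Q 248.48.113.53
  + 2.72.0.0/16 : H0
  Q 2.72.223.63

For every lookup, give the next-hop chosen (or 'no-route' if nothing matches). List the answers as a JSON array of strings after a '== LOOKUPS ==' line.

Process each operation:
  add 2.72.223.48/28 -> H3 at depth 28
  - 2.72.223.48/28 clear@28
  add 45.133.42.139/32 -> H3 at depth 32
  add 2.72.0.0/16 -> H1 at depth 16
  add 0.0.0.0/4 -> H3 at depth 4
  Q 2.72.0.157: descend 0000001001001000 ; hops seen [H3,H1] ; pick H1
  add 2.72.223.63/32 -> H2 at depth 32
  add 0.0.0.0/6 -> H3 at depth 6
  add 45.133.0.0/16 -> H2 at depth 16
  Q 0.0.0.0: descend 000000 ; hops seen [H3,H3] ; pick H3
  Q 16.230.246.99: descend 000 ; hops seen [∅] ; pick no-route
  Q 248.48.113.53: descend ε ; hops seen [∅] ; pick no-route
  add 2.72.0.0/16 -> H0 at depth 16
  Q 2.72.223.63: descend 00000010010010001101111100111111 ; hops seen [H3,H3,H0,H2] ; pick H2

== LOOKUPS ==
["H1","H3","no-route","no-route","H2"]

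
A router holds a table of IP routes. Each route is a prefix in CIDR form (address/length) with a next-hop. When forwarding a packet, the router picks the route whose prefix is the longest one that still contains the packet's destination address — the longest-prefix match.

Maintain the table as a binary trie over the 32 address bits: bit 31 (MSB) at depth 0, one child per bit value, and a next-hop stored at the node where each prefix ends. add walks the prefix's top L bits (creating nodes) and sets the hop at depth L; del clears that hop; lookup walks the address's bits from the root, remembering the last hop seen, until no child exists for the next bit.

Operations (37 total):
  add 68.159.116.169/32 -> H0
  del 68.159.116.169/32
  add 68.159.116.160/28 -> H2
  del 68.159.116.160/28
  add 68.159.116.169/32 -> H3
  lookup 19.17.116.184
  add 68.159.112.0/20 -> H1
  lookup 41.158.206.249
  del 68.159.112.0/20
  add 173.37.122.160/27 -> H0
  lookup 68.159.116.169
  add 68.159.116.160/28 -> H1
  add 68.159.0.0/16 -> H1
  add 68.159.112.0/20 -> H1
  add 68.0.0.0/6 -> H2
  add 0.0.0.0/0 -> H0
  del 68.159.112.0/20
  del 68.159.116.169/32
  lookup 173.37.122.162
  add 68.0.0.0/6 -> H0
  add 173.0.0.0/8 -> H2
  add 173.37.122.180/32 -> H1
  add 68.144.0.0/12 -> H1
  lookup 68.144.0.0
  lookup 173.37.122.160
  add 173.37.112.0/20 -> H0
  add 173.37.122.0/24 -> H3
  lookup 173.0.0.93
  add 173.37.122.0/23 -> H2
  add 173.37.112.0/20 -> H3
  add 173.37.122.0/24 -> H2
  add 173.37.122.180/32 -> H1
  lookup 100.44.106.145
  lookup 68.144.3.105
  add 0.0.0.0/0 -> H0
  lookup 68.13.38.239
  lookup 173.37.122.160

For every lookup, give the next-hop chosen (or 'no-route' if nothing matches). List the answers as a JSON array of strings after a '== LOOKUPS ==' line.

Trace:
  add 68.159.116.169/32 -> H0 at depth 32
  - 68.159.116.169/32 clear@32
  add 68.159.116.160/28 -> H2 at depth 28
  - 68.159.116.160/28 clear@28
  add 68.159.116.169/32 -> H3 at depth 32
  Q 19.17.116.184: descend 0 ; hops seen [∅] ; pick no-route
  add 68.159.112.0/20 -> H1 at depth 20
  Q 41.158.206.249: descend 0 ; hops seen [∅] ; pick no-route
  - 68.159.112.0/20 clear@20
  add 173.37.122.160/27 -> H0 at depth 27
  Q 68.159.116.169: descend 01000100100111110111010010101001 ; hops seen [H3] ; pick H3
  add 68.159.116.160/28 -> H1 at depth 28
  add 68.159.0.0/16 -> H1 at depth 16
  add 68.159.112.0/20 -> H1 at depth 20
  add 68.0.0.0/6 -> H2 at depth 6
  add 0.0.0.0/0 -> H0 at depth 0
  - 68.159.112.0/20 clear@20
  - 68.159.116.169/32 clear@32
  Q 173.37.122.162: descend 101011010010010101111010101 ; hops seen [H0,H0] ; pick H0
  add 68.0.0.0/6 -> H0 at depth 6
  add 173.0.0.0/8 -> H2 at depth 8
  add 173.37.122.180/32 -> H1 at depth 32
  add 68.144.0.0/12 -> H1 at depth 12
  Q 68.144.0.0: descend 010001001001 ; hops seen [H0,H0,H1] ; pick H1
  Q 173.37.122.160: descend 101011010010010101111010101 ; hops seen [H0,H2,H0] ; pick H0
  add 173.37.112.0/20 -> H0 at depth 20
  add 173.37.122.0/24 -> H3 at depth 24
  Q 173.0.0.93: descend 1010110100 ; hops seen [H0,H2] ; pick H2
  add 173.37.122.0/23 -> H2 at depth 23
  add 173.37.112.0/20 -> H3 at depth 20
  add 173.37.122.0/24 -> H2 at depth 24
  add 173.37.122.180/32 -> H1 at depth 32
  Q 100.44.106.145: descend 01 ; hops seen [H0] ; pick H0
  Q 68.144.3.105: descend 010001001001 ; hops seen [H0,H0,H1] ; pick H1
  add 0.0.0.0/0 -> H0 at depth 0
  Q 68.13.38.239: descend 01000100 ; hops seen [H0,H0] ; pick H0
  Q 173.37.122.160: descend 101011010010010101111010101 ; hops seen [H0,H2,H3,H2,H2,H0] ; pick H0

== LOOKUPS ==
["no-route","no-route","H3","H0","H1","H0","H2","H0","H1","H0","H0"]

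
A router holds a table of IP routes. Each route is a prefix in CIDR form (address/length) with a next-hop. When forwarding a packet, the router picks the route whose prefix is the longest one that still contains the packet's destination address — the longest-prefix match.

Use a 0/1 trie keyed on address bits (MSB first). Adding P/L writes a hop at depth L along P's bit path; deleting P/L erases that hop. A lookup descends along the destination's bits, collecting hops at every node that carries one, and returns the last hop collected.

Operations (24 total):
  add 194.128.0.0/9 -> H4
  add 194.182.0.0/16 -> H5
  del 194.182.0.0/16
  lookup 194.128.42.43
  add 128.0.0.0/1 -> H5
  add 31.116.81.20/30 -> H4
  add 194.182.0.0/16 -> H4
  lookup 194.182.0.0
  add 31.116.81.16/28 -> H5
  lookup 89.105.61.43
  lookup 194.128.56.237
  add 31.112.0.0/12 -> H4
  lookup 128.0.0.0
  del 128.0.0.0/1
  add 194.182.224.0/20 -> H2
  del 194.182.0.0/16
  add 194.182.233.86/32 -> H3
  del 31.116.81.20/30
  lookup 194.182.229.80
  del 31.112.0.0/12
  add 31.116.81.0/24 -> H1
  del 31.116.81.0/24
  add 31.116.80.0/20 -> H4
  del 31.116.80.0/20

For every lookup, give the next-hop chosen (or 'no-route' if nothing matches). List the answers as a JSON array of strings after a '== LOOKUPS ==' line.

Apply in order:
  add 194.128.0.0/9 -> H4 at depth 9
  add 194.182.0.0/16 -> H5 at depth 16
  del 194.182.0.0/16 (clear depth 16)
  Q 194.128.42.43: descend 1100001010 ; hops seen [H4] ; pick H4
  add 128.0.0.0/1 -> H5 at depth 1
  add 31.116.81.20/30 -> H4 at depth 30
  add 194.182.0.0/16 -> H4 at depth 16
  Q 194.182.0.0: descend 1100001010110110 ; hops seen [H5,H4,H4] ; pick H4
  add 31.116.81.16/28 -> H5 at depth 28
  Q 89.105.61.43: descend 0 ; hops seen [∅] ; pick no-route
  Q 194.128.56.237: descend 1100001010 ; hops seen [H5,H4] ; pick H4
  add 31.112.0.0/12 -> H4 at depth 12
  Q 128.0.0.0: descend 1 ; hops seen [H5] ; pick H5
  del 128.0.0.0/1 (clear depth 1)
  add 194.182.224.0/20 -> H2 at depth 20
  del 194.182.0.0/16 (clear depth 16)
  add 194.182.233.86/32 -> H3 at depth 32
  del 31.116.81.20/30 (clear depth 30)
  Q 194.182.229.80: descend 11000010101101101110 ; hops seen [H4,H2] ; pick H2
  del 31.112.0.0/12 (clear depth 12)
  add 31.116.81.0/24 -> H1 at depth 24
  del 31.116.81.0/24 (clear depth 24)
  add 31.116.80.0/20 -> H4 at depth 20
  del 31.116.80.0/20 (clear depth 20)

== LOOKUPS ==
["H4","H4","no-route","H4","H5","H2"]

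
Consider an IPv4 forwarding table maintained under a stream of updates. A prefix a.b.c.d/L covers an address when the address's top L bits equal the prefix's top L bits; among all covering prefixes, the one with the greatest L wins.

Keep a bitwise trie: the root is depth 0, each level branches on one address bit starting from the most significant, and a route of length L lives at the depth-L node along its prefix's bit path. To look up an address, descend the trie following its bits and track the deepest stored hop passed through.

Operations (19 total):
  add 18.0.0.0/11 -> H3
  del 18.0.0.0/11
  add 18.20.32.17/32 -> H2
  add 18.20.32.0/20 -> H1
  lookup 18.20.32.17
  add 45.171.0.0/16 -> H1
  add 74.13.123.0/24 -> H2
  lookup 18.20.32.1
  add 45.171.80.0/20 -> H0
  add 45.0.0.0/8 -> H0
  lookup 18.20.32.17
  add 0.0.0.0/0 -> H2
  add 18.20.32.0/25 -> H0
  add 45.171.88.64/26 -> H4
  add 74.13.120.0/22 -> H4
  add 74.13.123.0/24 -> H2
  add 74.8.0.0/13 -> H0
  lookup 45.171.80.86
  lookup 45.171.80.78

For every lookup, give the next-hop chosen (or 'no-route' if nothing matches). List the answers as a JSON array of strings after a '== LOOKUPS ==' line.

Process each operation:
  add 18.0.0.0/11 -> H3 at depth 11
  - 18.0.0.0/11 clear@11
  add 18.20.32.17/32 -> H2 at depth 32
  add 18.20.32.0/20 -> H1 at depth 20
  ? 18.20.32.17  path d0:-→d1:-→d2:-→d3:-→d4:-→d5:-→d6:-→d7:-→d8:-→d9:-→d10:-→d11:-→d12:-→d13:-→d14:-→d15:-→d16:-→d17:-→d18:-→d19:-→d20:H1→d21:-→d22:-→d23:-→d24:-→d25:-→d26:-→d27:-→d28:-→d29:-→d30:-→d31:-→d32:H2  best=H2
  add 45.171.0.0/16 -> H1 at depth 16
  add 74.13.123.0/24 -> H2 at depth 24
  ? 18.20.32.1  path d0:-→d1:-→d2:-→d3:-→d4:-→d5:-→d6:-→d7:-→d8:-→d9:-→d10:-→d11:-→d12:-→d13:-→d14:-→d15:-→d16:-→d17:-→d18:-→d19:-→d20:H1→d21:-→d22:-→d23:-→d24:-→d25:-→d26:-→d27:-  best=H1
  add 45.171.80.0/20 -> H0 at depth 20
  add 45.0.0.0/8 -> H0 at depth 8
  ? 18.20.32.17  path d0:-→d1:-→d2:-→d3:-→d4:-→d5:-→d6:-→d7:-→d8:-→d9:-→d10:-→d11:-→d12:-→d13:-→d14:-→d15:-→d16:-→d17:-→d18:-→d19:-→d20:H1→d21:-→d22:-→d23:-→d24:-→d25:-→d26:-→d27:-→d28:-→d29:-→d30:-→d31:-→d32:H2  best=H2
  add 0.0.0.0/0 -> H2 at depth 0
  add 18.20.32.0/25 -> H0 at depth 25
  add 45.171.88.64/26 -> H4 at depth 26
  add 74.13.120.0/22 -> H4 at depth 22
  add 74.13.123.0/24 -> H2 at depth 24
  add 74.8.0.0/13 -> H0 at depth 13
  ? 45.171.80.86  path d0:H2→d1:-→d2:-→d3:-→d4:-→d5:-→d6:-→d7:-→d8:H0→d9:-→d10:-→d11:-→d12:-→d13:-→d14:-→d15:-→d16:H1→d17:-→d18:-→d19:-→d20:H0  best=H0
  ? 45.171.80.78  path d0:H2→d1:-→d2:-→d3:-→d4:-→d5:-→d6:-→d7:-→d8:H0→d9:-→d10:-→d11:-→d12:-→d13:-→d14:-→d15:-→d16:H1→d17:-→d18:-→d19:-→d20:H0  best=H0

== LOOKUPS ==
["H2","H1","H2","H0","H0"]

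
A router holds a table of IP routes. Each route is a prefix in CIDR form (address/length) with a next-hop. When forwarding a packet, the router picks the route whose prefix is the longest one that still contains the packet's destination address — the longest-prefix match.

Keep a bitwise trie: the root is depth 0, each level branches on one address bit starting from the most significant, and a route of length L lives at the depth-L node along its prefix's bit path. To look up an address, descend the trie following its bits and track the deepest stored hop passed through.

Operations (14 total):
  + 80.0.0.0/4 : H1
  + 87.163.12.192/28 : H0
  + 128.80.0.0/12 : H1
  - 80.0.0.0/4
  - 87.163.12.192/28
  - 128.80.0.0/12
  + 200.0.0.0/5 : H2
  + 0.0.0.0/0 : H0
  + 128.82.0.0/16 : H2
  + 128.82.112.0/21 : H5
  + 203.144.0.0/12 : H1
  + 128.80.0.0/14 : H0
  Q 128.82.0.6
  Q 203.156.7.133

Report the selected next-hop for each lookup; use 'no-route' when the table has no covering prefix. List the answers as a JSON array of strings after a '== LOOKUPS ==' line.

Apply in order:
  add 80.0.0.0/4 -> H1 at depth 4
  add 87.163.12.192/28 -> H0 at depth 28
  add 128.80.0.0/12 -> H1 at depth 12
  del 80.0.0.0/4 (clear depth 4)
  del 87.163.12.192/28 (clear depth 28)
  del 128.80.0.0/12 (clear depth 12)
  add 200.0.0.0/5 -> H2 at depth 5
  add 0.0.0.0/0 -> H0 at depth 0
  add 128.82.0.0/16 -> H2 at depth 16
  add 128.82.112.0/21 -> H5 at depth 21
  add 203.144.0.0/12 -> H1 at depth 12
  add 128.80.0.0/14 -> H0 at depth 14
  ? 128.82.0.6  path d0:H0→d1:-→d2:-→d3:-→d4:-→d5:-→d6:-→d7:-→d8:-→d9:-→d10:-→d11:-→d12:-→d13:-→d14:H0→d15:-→d16:H2→d17:-  best=H2
  ? 203.156.7.133  path d0:H0→d1:-→d2:-→d3:-→d4:-→d5:H2→d6:-→d7:-→d8:-→d9:-→d10:-→d11:-→d12:H1  best=H1

== LOOKUPS ==
["H2","H1"]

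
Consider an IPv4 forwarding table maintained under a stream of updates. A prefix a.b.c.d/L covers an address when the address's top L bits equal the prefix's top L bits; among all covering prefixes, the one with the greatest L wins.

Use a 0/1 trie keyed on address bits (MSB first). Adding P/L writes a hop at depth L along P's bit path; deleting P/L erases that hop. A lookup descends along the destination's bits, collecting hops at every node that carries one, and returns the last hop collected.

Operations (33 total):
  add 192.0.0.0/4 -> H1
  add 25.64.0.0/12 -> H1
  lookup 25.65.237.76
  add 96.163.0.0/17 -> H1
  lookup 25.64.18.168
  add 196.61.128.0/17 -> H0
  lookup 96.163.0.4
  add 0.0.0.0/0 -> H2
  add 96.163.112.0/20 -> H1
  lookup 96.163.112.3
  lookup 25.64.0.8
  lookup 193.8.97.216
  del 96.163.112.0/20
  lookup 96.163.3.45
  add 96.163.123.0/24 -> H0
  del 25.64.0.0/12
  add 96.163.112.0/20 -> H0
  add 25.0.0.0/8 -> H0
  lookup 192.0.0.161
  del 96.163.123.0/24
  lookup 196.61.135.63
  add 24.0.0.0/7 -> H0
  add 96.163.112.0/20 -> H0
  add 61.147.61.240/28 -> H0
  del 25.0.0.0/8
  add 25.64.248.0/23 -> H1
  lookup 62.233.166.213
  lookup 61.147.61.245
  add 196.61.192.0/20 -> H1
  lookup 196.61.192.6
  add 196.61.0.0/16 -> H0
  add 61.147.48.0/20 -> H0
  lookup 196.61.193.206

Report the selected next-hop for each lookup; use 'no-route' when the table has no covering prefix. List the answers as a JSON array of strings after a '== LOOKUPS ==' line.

Apply in order:
  + 192.0.0.0/4 (H1) depth=4
  + 25.64.0.0/12 (H1) depth=12
  Q 25.65.237.76: descend 000110010100 ; hops seen [H1] ; pick H1
  + 96.163.0.0/17 (H1) depth=17
  Q 25.64.18.168: descend 000110010100 ; hops seen [H1] ; pick H1
  + 196.61.128.0/17 (H0) depth=17
  Q 96.163.0.4: descend 01100000101000110 ; hops seen [H1] ; pick H1
  + 0.0.0.0/0 (H2) depth=0
  + 96.163.112.0/20 (H1) depth=20
  Q 96.163.112.3: descend 01100000101000110111 ; hops seen [H2,H1,H1] ; pick H1
  Q 25.64.0.8: descend 000110010100 ; hops seen [H2,H1] ; pick H1
  Q 193.8.97.216: descend 11000 ; hops seen [H2,H1] ; pick H1
  del 96.163.112.0/20 (clear depth 20)
  Q 96.163.3.45: descend 01100000101000110 ; hops seen [H2,H1] ; pick H1
  + 96.163.123.0/24 (H0) depth=24
  del 25.64.0.0/12 (clear depth 12)
  + 96.163.112.0/20 (H0) depth=20
  + 25.0.0.0/8 (H0) depth=8
  Q 192.0.0.161: descend 11000 ; hops seen [H2,H1] ; pick H1
  del 96.163.123.0/24 (clear depth 24)
  Q 196.61.135.63: descend 11000100001111011 ; hops seen [H2,H1,H0] ; pick H0
  + 24.0.0.0/7 (H0) depth=7
  + 96.163.112.0/20 (H0) depth=20
  + 61.147.61.240/28 (H0) depth=28
  del 25.0.0.0/8 (clear depth 8)
  + 25.64.248.0/23 (H1) depth=23
  Q 62.233.166.213: descend 001111 ; hops seen [H2] ; pick H2
  Q 61.147.61.245: descend 0011110110010011001111011111 ; hops seen [H2,H0] ; pick H0
  + 196.61.192.0/20 (H1) depth=20
  Q 196.61.192.6: descend 11000100001111011100 ; hops seen [H2,H1,H0,H1] ; pick H1
  + 196.61.0.0/16 (H0) depth=16
  + 61.147.48.0/20 (H0) depth=20
  Q 196.61.193.206: descend 11000100001111011100 ; hops seen [H2,H1,H0,H0,H1] ; pick H1

== LOOKUPS ==
["H1","H1","H1","H1","H1","H1","H1","H1","H0","H2","H0","H1","H1"]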